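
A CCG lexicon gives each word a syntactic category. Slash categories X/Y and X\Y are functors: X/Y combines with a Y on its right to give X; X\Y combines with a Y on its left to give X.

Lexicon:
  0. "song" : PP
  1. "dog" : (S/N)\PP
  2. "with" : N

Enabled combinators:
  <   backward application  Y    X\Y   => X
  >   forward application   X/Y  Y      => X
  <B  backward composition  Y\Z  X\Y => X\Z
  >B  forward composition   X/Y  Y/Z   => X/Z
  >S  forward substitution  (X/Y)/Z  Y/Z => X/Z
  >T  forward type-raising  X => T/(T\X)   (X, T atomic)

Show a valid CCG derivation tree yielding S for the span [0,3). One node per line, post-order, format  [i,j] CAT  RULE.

[0,1] PP  lex  "song"
[1,2] (S/N)\PP  lex  "dog"
[0,2] S/N  <  k=1
[2,3] N  lex  "with"
[0,3] S  >  k=2

[0,3] S   >
  [0,2] S/N   <
    [0,1] "song" : PP
    [1,2] "dog" : (S/N)\PP
  [2,3] "with" : N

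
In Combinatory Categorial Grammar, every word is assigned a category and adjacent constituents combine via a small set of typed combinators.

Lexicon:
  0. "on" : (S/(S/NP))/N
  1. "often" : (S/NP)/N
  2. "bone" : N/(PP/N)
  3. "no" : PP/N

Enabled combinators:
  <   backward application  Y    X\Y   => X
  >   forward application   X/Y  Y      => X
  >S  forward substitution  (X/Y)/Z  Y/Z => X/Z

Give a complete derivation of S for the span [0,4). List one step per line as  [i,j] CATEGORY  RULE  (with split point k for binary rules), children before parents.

[0,1] (S/(S/NP))/N  lex  "on"
[1,2] (S/NP)/N  lex  "often"
[0,2] S/N  >S  k=1
[2,3] N/(PP/N)  lex  "bone"
[3,4] PP/N  lex  "no"
[2,4] N  >  k=3
[0,4] S  >  k=2

[0,4] S   >
  [0,2] S/N   >S
    [0,1] "on" : (S/(S/NP))/N
    [1,2] "often" : (S/NP)/N
  [2,4] N   >
    [2,3] "bone" : N/(PP/N)
    [3,4] "no" : PP/N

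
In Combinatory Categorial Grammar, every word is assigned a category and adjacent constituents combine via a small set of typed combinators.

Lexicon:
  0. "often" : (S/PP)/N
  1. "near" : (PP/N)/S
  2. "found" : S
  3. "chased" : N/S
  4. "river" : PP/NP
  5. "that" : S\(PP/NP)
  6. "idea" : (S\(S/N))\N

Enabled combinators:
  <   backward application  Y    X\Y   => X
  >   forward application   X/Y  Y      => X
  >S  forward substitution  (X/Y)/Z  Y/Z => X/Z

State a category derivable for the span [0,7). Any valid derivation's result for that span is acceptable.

S

[0,7] S   <
  [0,3] S/N   >S
    [0,1] "often" : (S/PP)/N
    [1,3] PP/N   >
      [1,2] "near" : (PP/N)/S
      [2,3] "found" : S
  [3,7] S\(S/N)   <
    [3,6] N   >
      [3,4] "chased" : N/S
      [4,6] S   <
        [4,5] "river" : PP/NP
        [5,6] "that" : S\(PP/NP)
    [6,7] "idea" : (S\(S/N))\N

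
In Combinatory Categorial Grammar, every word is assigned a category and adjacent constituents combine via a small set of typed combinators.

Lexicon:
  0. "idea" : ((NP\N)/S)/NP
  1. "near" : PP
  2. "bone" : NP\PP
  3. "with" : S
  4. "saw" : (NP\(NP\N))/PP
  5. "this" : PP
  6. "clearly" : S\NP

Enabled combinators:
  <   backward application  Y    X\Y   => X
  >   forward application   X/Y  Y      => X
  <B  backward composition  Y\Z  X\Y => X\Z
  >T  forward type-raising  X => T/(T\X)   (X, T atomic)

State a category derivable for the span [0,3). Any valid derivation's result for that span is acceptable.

(NP\N)/S

[0,7] S   <
  [0,6] NP   <
    [0,4] NP\N   >
      [0,3] (NP\N)/S   >
        [0,1] "idea" : ((NP\N)/S)/NP
        [1,3] NP   >
          [1,2] NP/(NP\PP)   >T
            [1,2] "near" : PP
          [2,3] "bone" : NP\PP
      [3,4] "with" : S
    [4,6] NP\(NP\N)   >
      [4,5] "saw" : (NP\(NP\N))/PP
      [5,6] "this" : PP
  [6,7] "clearly" : S\NP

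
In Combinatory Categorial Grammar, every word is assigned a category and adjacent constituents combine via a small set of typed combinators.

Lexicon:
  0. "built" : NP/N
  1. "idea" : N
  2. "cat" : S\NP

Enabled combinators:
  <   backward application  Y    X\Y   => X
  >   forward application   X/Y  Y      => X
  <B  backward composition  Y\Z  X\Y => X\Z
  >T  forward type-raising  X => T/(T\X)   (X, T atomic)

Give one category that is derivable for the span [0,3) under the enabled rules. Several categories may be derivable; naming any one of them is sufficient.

[0,3] S   <
  [0,2] NP   >
    [0,1] "built" : NP/N
    [1,2] "idea" : N
  [2,3] "cat" : S\NP

S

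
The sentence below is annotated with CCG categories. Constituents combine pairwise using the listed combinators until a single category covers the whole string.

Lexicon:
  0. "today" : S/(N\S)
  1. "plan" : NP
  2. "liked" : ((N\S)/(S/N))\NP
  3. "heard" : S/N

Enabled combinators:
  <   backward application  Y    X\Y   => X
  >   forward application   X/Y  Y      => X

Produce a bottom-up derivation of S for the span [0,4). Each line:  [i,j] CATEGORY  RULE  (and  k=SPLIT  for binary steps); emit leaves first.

[0,1] S/(N\S)  lex  "today"
[1,2] NP  lex  "plan"
[2,3] ((N\S)/(S/N))\NP  lex  "liked"
[1,3] (N\S)/(S/N)  <  k=2
[3,4] S/N  lex  "heard"
[1,4] N\S  >  k=3
[0,4] S  >  k=1

[0,4] S   >
  [0,1] "today" : S/(N\S)
  [1,4] N\S   >
    [1,3] (N\S)/(S/N)   <
      [1,2] "plan" : NP
      [2,3] "liked" : ((N\S)/(S/N))\NP
    [3,4] "heard" : S/N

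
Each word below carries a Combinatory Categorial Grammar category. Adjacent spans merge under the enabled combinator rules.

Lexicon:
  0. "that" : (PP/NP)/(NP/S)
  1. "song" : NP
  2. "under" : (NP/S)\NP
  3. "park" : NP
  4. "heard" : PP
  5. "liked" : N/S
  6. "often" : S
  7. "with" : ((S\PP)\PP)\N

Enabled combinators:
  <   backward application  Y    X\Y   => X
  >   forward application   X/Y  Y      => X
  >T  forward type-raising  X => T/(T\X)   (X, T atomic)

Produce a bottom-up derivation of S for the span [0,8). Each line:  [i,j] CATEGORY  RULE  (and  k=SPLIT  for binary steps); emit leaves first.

[0,8] S   <
  [0,4] PP   >
    [0,3] PP/NP   >
      [0,1] "that" : (PP/NP)/(NP/S)
      [1,3] NP/S   <
        [1,2] "song" : NP
        [2,3] "under" : (NP/S)\NP
    [3,4] "park" : NP
  [4,8] S\PP   <
    [4,5] "heard" : PP
    [5,8] (S\PP)\PP   <
      [5,7] N   >
        [5,6] "liked" : N/S
        [6,7] "often" : S
      [7,8] "with" : ((S\PP)\PP)\N

[0,1] (PP/NP)/(NP/S)  lex  "that"
[1,2] NP  lex  "song"
[2,3] (NP/S)\NP  lex  "under"
[1,3] NP/S  <  k=2
[0,3] PP/NP  >  k=1
[3,4] NP  lex  "park"
[0,4] PP  >  k=3
[4,5] PP  lex  "heard"
[5,6] N/S  lex  "liked"
[6,7] S  lex  "often"
[5,7] N  >  k=6
[7,8] ((S\PP)\PP)\N  lex  "with"
[5,8] (S\PP)\PP  <  k=7
[4,8] S\PP  <  k=5
[0,8] S  <  k=4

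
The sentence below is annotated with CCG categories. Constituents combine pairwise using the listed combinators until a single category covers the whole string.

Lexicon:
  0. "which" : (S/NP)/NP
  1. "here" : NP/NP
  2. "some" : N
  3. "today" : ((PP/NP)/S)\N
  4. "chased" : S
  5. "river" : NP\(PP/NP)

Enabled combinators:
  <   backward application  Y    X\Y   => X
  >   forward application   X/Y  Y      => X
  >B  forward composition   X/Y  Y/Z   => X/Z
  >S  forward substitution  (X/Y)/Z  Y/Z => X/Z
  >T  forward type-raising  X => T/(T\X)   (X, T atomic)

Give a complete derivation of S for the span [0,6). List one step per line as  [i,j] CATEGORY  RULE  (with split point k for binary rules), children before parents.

[0,6] S   >
  [0,2] S/NP   >S
    [0,1] "which" : (S/NP)/NP
    [1,2] "here" : NP/NP
  [2,6] NP   <
    [2,5] PP/NP   >
      [2,4] (PP/NP)/S   <
        [2,3] "some" : N
        [3,4] "today" : ((PP/NP)/S)\N
      [4,5] "chased" : S
    [5,6] "river" : NP\(PP/NP)

[0,1] (S/NP)/NP  lex  "which"
[1,2] NP/NP  lex  "here"
[0,2] S/NP  >S  k=1
[2,3] N  lex  "some"
[3,4] ((PP/NP)/S)\N  lex  "today"
[2,4] (PP/NP)/S  <  k=3
[4,5] S  lex  "chased"
[2,5] PP/NP  >  k=4
[5,6] NP\(PP/NP)  lex  "river"
[2,6] NP  <  k=5
[0,6] S  >  k=2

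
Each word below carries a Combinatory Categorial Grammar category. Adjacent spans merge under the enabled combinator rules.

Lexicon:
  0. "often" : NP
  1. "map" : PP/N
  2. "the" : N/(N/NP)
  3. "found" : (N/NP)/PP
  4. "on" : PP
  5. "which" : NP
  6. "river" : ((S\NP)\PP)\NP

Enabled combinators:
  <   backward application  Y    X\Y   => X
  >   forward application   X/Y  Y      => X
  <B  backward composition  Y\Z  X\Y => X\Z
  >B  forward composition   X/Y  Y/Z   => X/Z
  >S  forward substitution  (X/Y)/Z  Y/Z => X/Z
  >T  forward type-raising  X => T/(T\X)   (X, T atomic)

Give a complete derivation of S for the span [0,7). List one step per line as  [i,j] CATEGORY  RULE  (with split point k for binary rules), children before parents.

[0,7] S   >
  [0,1] S/(S\NP)   >T
    [0,1] "often" : NP
  [1,7] S\NP   <
    [1,5] PP   >
      [1,2] "map" : PP/N
      [2,5] N   >
        [2,3] "the" : N/(N/NP)
        [3,5] N/NP   >
          [3,4] "found" : (N/NP)/PP
          [4,5] "on" : PP
    [5,7] (S\NP)\PP   <
      [5,6] "which" : NP
      [6,7] "river" : ((S\NP)\PP)\NP

[0,1] NP  lex  "often"
[0,1] S/(S\NP)  >T
[1,2] PP/N  lex  "map"
[2,3] N/(N/NP)  lex  "the"
[3,4] (N/NP)/PP  lex  "found"
[4,5] PP  lex  "on"
[3,5] N/NP  >  k=4
[2,5] N  >  k=3
[1,5] PP  >  k=2
[5,6] NP  lex  "which"
[6,7] ((S\NP)\PP)\NP  lex  "river"
[5,7] (S\NP)\PP  <  k=6
[1,7] S\NP  <  k=5
[0,7] S  >  k=1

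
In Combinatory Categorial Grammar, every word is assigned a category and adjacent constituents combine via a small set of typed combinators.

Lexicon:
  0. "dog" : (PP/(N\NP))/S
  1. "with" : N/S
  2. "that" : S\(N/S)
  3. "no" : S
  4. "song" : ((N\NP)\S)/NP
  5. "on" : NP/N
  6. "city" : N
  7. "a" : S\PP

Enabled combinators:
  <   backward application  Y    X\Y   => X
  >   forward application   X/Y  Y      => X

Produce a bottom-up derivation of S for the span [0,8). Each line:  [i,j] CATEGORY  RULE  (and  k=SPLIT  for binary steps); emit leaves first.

[0,8] S   <
  [0,7] PP   >
    [0,3] PP/(N\NP)   >
      [0,1] "dog" : (PP/(N\NP))/S
      [1,3] S   <
        [1,2] "with" : N/S
        [2,3] "that" : S\(N/S)
    [3,7] N\NP   <
      [3,4] "no" : S
      [4,7] (N\NP)\S   >
        [4,5] "song" : ((N\NP)\S)/NP
        [5,7] NP   >
          [5,6] "on" : NP/N
          [6,7] "city" : N
  [7,8] "a" : S\PP

[0,1] (PP/(N\NP))/S  lex  "dog"
[1,2] N/S  lex  "with"
[2,3] S\(N/S)  lex  "that"
[1,3] S  <  k=2
[0,3] PP/(N\NP)  >  k=1
[3,4] S  lex  "no"
[4,5] ((N\NP)\S)/NP  lex  "song"
[5,6] NP/N  lex  "on"
[6,7] N  lex  "city"
[5,7] NP  >  k=6
[4,7] (N\NP)\S  >  k=5
[3,7] N\NP  <  k=4
[0,7] PP  >  k=3
[7,8] S\PP  lex  "a"
[0,8] S  <  k=7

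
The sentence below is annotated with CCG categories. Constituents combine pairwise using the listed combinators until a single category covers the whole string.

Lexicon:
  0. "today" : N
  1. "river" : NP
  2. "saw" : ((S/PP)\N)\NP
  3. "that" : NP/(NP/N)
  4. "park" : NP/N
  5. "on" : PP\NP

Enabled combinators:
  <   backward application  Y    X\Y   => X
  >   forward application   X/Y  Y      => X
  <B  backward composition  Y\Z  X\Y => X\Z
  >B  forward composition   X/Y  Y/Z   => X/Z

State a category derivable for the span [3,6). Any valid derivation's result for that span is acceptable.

[0,6] S   >
  [0,3] S/PP   <
    [0,1] "today" : N
    [1,3] (S/PP)\N   <
      [1,2] "river" : NP
      [2,3] "saw" : ((S/PP)\N)\NP
  [3,6] PP   <
    [3,5] NP   >
      [3,4] "that" : NP/(NP/N)
      [4,5] "park" : NP/N
    [5,6] "on" : PP\NP

PP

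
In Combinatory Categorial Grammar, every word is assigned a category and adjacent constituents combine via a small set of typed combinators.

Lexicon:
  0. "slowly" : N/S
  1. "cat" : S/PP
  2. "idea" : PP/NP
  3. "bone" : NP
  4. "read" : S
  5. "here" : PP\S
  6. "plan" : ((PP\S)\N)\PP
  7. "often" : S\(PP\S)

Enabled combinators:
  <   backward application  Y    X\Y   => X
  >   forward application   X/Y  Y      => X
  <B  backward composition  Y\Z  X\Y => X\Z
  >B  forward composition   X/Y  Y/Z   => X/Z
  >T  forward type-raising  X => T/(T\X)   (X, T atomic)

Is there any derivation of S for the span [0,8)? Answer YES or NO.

YES

[0,8] S   <
  [0,7] PP\S   <
    [0,4] N   >
      [0,1] "slowly" : N/S
      [1,4] S   >
        [1,2] "cat" : S/PP
        [2,4] PP   >
          [2,3] "idea" : PP/NP
          [3,4] "bone" : NP
    [4,7] (PP\S)\N   <
      [4,6] PP   >
        [4,5] PP/(PP\S)   >T
          [4,5] "read" : S
        [5,6] "here" : PP\S
      [6,7] "plan" : ((PP\S)\N)\PP
  [7,8] "often" : S\(PP\S)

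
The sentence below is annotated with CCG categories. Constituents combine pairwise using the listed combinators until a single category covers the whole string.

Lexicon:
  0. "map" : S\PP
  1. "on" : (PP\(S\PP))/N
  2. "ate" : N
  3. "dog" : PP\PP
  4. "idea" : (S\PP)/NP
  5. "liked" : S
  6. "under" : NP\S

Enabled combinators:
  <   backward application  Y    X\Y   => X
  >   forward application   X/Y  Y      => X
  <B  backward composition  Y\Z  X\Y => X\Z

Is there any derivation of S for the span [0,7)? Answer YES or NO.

YES

[0,7] S   <
  [0,3] PP   <
    [0,1] "map" : S\PP
    [1,3] PP\(S\PP)   >
      [1,2] "on" : (PP\(S\PP))/N
      [2,3] "ate" : N
  [3,7] S\PP   <B
    [3,4] "dog" : PP\PP
    [4,7] S\PP   >
      [4,5] "idea" : (S\PP)/NP
      [5,7] NP   <
        [5,6] "liked" : S
        [6,7] "under" : NP\S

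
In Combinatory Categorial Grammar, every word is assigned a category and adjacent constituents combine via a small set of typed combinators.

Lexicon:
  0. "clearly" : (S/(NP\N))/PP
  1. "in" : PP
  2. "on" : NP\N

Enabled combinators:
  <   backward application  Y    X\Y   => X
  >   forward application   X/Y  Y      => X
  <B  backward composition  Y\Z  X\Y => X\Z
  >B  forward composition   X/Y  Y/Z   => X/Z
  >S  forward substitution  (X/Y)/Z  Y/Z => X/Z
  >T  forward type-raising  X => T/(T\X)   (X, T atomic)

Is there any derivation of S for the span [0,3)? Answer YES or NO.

YES

[0,3] S   >
  [0,2] S/(NP\N)   >
    [0,1] "clearly" : (S/(NP\N))/PP
    [1,2] "in" : PP
  [2,3] "on" : NP\N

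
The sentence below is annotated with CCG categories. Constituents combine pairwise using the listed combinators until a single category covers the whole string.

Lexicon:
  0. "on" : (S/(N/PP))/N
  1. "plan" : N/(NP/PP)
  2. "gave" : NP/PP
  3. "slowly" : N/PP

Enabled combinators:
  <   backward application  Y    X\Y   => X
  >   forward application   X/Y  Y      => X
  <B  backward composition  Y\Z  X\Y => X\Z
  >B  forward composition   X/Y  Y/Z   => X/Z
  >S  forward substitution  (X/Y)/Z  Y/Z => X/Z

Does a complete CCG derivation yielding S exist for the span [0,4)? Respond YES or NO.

[0,4] S   >
  [0,3] S/(N/PP)   >
    [0,1] "on" : (S/(N/PP))/N
    [1,3] N   >
      [1,2] "plan" : N/(NP/PP)
      [2,3] "gave" : NP/PP
  [3,4] "slowly" : N/PP

YES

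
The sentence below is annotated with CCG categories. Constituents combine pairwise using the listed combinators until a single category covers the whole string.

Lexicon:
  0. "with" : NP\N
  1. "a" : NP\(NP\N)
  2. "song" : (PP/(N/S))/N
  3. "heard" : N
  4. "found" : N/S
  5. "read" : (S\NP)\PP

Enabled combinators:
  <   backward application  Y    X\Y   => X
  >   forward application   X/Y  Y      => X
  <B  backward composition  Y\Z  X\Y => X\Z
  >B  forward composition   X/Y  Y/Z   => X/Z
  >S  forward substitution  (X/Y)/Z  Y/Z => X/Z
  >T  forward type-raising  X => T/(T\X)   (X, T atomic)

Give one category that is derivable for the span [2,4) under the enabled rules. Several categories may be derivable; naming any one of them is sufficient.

[0,6] S   <
  [0,2] NP   <
    [0,1] "with" : NP\N
    [1,2] "a" : NP\(NP\N)
  [2,6] S\NP   <
    [2,5] PP   >
      [2,4] PP/(N/S)   >
        [2,3] "song" : (PP/(N/S))/N
        [3,4] "heard" : N
      [4,5] "found" : N/S
    [5,6] "read" : (S\NP)\PP

PP/(N/S)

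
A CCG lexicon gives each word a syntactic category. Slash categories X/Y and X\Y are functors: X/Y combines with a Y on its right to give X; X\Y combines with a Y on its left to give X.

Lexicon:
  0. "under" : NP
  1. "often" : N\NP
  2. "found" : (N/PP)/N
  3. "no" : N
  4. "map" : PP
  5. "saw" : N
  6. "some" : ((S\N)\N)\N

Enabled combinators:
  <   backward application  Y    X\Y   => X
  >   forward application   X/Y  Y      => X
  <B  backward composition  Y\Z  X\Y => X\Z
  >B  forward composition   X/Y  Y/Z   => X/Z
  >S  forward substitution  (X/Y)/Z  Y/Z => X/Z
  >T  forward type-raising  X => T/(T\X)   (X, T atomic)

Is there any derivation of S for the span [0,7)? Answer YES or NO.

YES

[0,7] S   <
  [0,2] N   <
    [0,1] "under" : NP
    [1,2] "often" : N\NP
  [2,7] S\N   <
    [2,5] N   >
      [2,4] N/PP   >
        [2,3] "found" : (N/PP)/N
        [3,4] "no" : N
      [4,5] "map" : PP
    [5,7] (S\N)\N   <
      [5,6] "saw" : N
      [6,7] "some" : ((S\N)\N)\N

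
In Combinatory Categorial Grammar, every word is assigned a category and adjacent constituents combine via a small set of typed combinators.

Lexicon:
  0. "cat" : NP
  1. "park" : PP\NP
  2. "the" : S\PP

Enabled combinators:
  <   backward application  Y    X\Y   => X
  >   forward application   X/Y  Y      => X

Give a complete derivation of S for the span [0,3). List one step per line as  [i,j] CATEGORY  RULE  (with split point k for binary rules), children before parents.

[0,3] S   <
  [0,2] PP   <
    [0,1] "cat" : NP
    [1,2] "park" : PP\NP
  [2,3] "the" : S\PP

[0,1] NP  lex  "cat"
[1,2] PP\NP  lex  "park"
[0,2] PP  <  k=1
[2,3] S\PP  lex  "the"
[0,3] S  <  k=2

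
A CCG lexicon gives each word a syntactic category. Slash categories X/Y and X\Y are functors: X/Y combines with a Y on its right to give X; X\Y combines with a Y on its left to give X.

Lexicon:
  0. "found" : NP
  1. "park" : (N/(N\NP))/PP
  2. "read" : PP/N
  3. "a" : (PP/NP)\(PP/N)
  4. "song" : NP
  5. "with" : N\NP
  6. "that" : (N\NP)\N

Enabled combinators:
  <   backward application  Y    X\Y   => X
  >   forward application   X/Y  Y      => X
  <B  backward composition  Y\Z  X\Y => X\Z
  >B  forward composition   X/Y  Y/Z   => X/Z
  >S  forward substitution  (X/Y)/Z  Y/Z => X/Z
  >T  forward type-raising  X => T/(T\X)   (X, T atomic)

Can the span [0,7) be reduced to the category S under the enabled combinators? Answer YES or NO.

NP (N/(N\NP))/PP PP/N (PP/NP)\(PP/N) NP N\NP (N\NP)\N
CKY chart[0,7] = {N, N/(N\N), NP/(NP\N), PP/(PP\N), S/(S\N)}; S ∉ chart

NO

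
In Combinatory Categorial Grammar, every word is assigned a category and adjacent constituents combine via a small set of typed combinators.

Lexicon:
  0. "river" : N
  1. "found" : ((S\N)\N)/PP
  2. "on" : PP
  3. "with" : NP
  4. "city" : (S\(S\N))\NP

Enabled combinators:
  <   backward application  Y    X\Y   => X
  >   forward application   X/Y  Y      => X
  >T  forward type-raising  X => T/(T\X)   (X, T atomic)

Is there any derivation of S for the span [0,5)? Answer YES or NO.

YES

[0,5] S   <
  [0,3] S\N   <
    [0,1] "river" : N
    [1,3] (S\N)\N   >
      [1,2] "found" : ((S\N)\N)/PP
      [2,3] "on" : PP
  [3,5] S\(S\N)   <
    [3,4] "with" : NP
    [4,5] "city" : (S\(S\N))\NP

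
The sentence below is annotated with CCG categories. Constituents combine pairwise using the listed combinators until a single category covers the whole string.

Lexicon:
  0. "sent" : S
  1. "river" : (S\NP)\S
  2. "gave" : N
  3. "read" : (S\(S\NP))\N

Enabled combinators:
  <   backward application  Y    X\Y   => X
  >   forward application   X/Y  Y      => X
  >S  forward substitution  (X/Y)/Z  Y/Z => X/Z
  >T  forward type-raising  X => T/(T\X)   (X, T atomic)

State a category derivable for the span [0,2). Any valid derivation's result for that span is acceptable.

S\NP

[0,4] S   <
  [0,2] S\NP   <
    [0,1] "sent" : S
    [1,2] "river" : (S\NP)\S
  [2,4] S\(S\NP)   <
    [2,3] "gave" : N
    [3,4] "read" : (S\(S\NP))\N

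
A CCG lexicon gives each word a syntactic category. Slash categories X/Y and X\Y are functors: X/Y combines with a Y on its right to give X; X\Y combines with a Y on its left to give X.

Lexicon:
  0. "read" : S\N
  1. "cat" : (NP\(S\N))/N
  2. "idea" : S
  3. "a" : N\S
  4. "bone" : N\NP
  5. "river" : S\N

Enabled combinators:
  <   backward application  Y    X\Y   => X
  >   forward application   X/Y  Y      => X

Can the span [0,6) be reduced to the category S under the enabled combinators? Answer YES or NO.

YES

[0,6] S   <
  [0,5] N   <
    [0,4] NP   <
      [0,1] "read" : S\N
      [1,4] NP\(S\N)   >
        [1,2] "cat" : (NP\(S\N))/N
        [2,4] N   <
          [2,3] "idea" : S
          [3,4] "a" : N\S
    [4,5] "bone" : N\NP
  [5,6] "river" : S\N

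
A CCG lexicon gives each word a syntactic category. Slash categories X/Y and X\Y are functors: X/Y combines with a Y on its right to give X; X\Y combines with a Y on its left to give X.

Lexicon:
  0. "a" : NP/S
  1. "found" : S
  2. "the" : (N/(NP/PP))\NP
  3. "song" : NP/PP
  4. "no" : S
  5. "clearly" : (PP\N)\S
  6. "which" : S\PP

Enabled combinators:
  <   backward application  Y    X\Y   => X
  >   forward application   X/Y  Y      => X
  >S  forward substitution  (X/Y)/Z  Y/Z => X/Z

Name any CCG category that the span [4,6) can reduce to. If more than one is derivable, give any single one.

PP\N

[0,7] S   <
  [0,6] PP   <
    [0,4] N   >
      [0,3] N/(NP/PP)   <
        [0,2] NP   >
          [0,1] "a" : NP/S
          [1,2] "found" : S
        [2,3] "the" : (N/(NP/PP))\NP
      [3,4] "song" : NP/PP
    [4,6] PP\N   <
      [4,5] "no" : S
      [5,6] "clearly" : (PP\N)\S
  [6,7] "which" : S\PP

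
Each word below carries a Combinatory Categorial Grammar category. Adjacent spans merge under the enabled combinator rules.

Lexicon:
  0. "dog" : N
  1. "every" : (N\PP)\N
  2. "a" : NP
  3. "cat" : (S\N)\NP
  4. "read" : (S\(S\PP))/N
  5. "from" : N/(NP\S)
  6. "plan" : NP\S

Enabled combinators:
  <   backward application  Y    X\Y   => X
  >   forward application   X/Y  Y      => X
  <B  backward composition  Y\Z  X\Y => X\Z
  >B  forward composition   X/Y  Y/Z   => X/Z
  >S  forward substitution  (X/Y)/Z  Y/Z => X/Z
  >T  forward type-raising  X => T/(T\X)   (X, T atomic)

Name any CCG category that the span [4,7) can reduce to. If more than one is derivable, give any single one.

S\(S\PP)

[0,7] S   <
  [0,4] S\PP   <B
    [0,2] N\PP   <
      [0,1] "dog" : N
      [1,2] "every" : (N\PP)\N
    [2,4] S\N   <
      [2,3] "a" : NP
      [3,4] "cat" : (S\N)\NP
  [4,7] S\(S\PP)   >
    [4,5] "read" : (S\(S\PP))/N
    [5,7] N   >
      [5,6] "from" : N/(NP\S)
      [6,7] "plan" : NP\S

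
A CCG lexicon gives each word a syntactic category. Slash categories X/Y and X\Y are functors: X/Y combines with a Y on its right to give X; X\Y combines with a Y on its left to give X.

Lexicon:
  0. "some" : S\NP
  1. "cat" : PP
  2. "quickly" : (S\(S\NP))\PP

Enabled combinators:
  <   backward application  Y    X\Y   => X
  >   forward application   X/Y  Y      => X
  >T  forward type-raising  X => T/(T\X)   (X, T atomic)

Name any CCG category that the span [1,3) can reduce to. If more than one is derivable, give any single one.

[0,3] S   <
  [0,1] "some" : S\NP
  [1,3] S\(S\NP)   <
    [1,2] "cat" : PP
    [2,3] "quickly" : (S\(S\NP))\PP

S\(S\NP)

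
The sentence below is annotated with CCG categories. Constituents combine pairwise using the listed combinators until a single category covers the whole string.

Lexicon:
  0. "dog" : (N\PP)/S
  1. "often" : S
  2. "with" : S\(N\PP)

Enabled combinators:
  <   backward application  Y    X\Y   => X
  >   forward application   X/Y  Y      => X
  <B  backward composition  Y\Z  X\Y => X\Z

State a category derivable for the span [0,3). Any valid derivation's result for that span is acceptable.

S

[0,3] S   <
  [0,2] N\PP   >
    [0,1] "dog" : (N\PP)/S
    [1,2] "often" : S
  [2,3] "with" : S\(N\PP)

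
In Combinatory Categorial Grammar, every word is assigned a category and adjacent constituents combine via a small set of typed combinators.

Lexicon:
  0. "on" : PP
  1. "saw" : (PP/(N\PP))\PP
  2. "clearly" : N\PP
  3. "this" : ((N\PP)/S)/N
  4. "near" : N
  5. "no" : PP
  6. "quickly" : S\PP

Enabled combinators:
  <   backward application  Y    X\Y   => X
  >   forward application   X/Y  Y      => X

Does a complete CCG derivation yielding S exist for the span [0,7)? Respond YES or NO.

PP (PP/(N\PP))\PP N\PP ((N\PP)/S)/N N PP S\PP
CKY chart[0,7] = {N}; S ∉ chart

NO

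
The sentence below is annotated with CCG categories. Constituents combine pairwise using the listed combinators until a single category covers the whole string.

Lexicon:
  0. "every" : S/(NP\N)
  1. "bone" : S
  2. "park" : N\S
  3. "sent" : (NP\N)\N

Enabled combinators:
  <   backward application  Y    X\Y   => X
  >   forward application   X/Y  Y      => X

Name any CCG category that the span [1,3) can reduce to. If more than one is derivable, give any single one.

N

[0,4] S   >
  [0,1] "every" : S/(NP\N)
  [1,4] NP\N   <
    [1,3] N   <
      [1,2] "bone" : S
      [2,3] "park" : N\S
    [3,4] "sent" : (NP\N)\N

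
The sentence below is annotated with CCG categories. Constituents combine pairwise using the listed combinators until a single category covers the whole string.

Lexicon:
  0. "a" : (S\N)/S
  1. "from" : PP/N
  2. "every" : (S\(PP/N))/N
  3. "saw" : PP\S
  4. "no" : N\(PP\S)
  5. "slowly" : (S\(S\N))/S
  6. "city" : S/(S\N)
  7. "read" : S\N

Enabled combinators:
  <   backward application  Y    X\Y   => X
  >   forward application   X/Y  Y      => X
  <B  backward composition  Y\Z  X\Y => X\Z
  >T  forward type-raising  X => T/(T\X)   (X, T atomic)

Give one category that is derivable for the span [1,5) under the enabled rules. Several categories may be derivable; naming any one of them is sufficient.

[0,8] S   <
  [0,5] S\N   >
    [0,1] "a" : (S\N)/S
    [1,5] S   <
      [1,2] "from" : PP/N
      [2,5] S\(PP/N)   >
        [2,3] "every" : (S\(PP/N))/N
        [3,5] N   <
          [3,4] "saw" : PP\S
          [4,5] "no" : N\(PP\S)
  [5,8] S\(S\N)   >
    [5,6] "slowly" : (S\(S\N))/S
    [6,8] S   >
      [6,7] "city" : S/(S\N)
      [7,8] "read" : S\N

S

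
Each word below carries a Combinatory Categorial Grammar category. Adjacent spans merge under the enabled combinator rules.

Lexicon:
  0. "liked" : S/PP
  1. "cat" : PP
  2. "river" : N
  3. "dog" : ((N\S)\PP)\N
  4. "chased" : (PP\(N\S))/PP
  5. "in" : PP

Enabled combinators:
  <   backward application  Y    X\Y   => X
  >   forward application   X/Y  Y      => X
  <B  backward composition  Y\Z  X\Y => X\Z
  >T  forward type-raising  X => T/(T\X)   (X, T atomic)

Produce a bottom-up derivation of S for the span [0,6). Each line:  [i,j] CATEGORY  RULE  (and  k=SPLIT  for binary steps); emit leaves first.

[0,6] S   >
  [0,1] "liked" : S/PP
  [1,6] PP   <
    [1,4] N\S   <
      [1,2] "cat" : PP
      [2,4] (N\S)\PP   <
        [2,3] "river" : N
        [3,4] "dog" : ((N\S)\PP)\N
    [4,6] PP\(N\S)   >
      [4,5] "chased" : (PP\(N\S))/PP
      [5,6] "in" : PP

[0,1] S/PP  lex  "liked"
[1,2] PP  lex  "cat"
[2,3] N  lex  "river"
[3,4] ((N\S)\PP)\N  lex  "dog"
[2,4] (N\S)\PP  <  k=3
[1,4] N\S  <  k=2
[4,5] (PP\(N\S))/PP  lex  "chased"
[5,6] PP  lex  "in"
[4,6] PP\(N\S)  >  k=5
[1,6] PP  <  k=4
[0,6] S  >  k=1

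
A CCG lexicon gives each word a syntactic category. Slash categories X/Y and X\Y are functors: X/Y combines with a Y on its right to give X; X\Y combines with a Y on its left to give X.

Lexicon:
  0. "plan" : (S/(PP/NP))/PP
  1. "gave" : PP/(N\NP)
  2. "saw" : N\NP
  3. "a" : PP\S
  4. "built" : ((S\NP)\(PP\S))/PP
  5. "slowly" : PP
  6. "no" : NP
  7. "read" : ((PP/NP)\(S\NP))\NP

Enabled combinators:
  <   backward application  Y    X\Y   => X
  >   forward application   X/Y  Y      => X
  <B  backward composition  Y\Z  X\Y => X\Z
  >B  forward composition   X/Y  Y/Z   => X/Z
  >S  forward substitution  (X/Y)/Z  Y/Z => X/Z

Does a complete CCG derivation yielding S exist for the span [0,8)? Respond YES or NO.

[0,8] S   >
  [0,3] S/(PP/NP)   >
    [0,1] "plan" : (S/(PP/NP))/PP
    [1,3] PP   >
      [1,2] "gave" : PP/(N\NP)
      [2,3] "saw" : N\NP
  [3,8] PP/NP   <
    [3,6] S\NP   <
      [3,4] "a" : PP\S
      [4,6] (S\NP)\(PP\S)   >
        [4,5] "built" : ((S\NP)\(PP\S))/PP
        [5,6] "slowly" : PP
    [6,8] (PP/NP)\(S\NP)   <
      [6,7] "no" : NP
      [7,8] "read" : ((PP/NP)\(S\NP))\NP

YES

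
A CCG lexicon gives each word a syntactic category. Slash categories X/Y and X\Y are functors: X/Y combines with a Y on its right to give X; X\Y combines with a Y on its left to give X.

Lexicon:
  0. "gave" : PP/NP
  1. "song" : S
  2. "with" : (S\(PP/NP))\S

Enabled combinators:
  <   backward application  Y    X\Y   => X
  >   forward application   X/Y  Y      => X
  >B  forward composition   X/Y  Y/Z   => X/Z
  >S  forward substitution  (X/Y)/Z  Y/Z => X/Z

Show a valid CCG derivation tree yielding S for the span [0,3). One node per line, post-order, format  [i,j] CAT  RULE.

[0,1] PP/NP  lex  "gave"
[1,2] S  lex  "song"
[2,3] (S\(PP/NP))\S  lex  "with"
[1,3] S\(PP/NP)  <  k=2
[0,3] S  <  k=1

[0,3] S   <
  [0,1] "gave" : PP/NP
  [1,3] S\(PP/NP)   <
    [1,2] "song" : S
    [2,3] "with" : (S\(PP/NP))\S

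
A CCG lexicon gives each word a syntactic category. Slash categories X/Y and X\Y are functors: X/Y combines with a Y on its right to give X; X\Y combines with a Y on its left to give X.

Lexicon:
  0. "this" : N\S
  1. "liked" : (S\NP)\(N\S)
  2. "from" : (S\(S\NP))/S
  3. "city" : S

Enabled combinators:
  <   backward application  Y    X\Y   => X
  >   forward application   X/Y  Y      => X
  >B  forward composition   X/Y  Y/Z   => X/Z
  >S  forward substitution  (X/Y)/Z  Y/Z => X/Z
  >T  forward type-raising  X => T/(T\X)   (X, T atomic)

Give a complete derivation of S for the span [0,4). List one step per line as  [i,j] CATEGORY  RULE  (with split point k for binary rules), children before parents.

[0,1] N\S  lex  "this"
[1,2] (S\NP)\(N\S)  lex  "liked"
[0,2] S\NP  <  k=1
[2,3] (S\(S\NP))/S  lex  "from"
[3,4] S  lex  "city"
[2,4] S\(S\NP)  >  k=3
[0,4] S  <  k=2

[0,4] S   <
  [0,2] S\NP   <
    [0,1] "this" : N\S
    [1,2] "liked" : (S\NP)\(N\S)
  [2,4] S\(S\NP)   >
    [2,3] "from" : (S\(S\NP))/S
    [3,4] "city" : S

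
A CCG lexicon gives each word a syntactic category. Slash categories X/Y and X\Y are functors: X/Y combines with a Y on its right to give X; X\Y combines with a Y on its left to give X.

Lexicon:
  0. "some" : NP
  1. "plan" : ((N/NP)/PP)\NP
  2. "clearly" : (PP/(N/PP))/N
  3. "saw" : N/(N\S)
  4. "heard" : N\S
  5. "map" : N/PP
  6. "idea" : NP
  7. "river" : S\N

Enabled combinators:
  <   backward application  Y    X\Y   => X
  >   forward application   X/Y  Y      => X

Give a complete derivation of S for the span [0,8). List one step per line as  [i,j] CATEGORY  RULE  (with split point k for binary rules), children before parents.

[0,1] NP  lex  "some"
[1,2] ((N/NP)/PP)\NP  lex  "plan"
[0,2] (N/NP)/PP  <  k=1
[2,3] (PP/(N/PP))/N  lex  "clearly"
[3,4] N/(N\S)  lex  "saw"
[4,5] N\S  lex  "heard"
[3,5] N  >  k=4
[2,5] PP/(N/PP)  >  k=3
[5,6] N/PP  lex  "map"
[2,6] PP  >  k=5
[0,6] N/NP  >  k=2
[6,7] NP  lex  "idea"
[0,7] N  >  k=6
[7,8] S\N  lex  "river"
[0,8] S  <  k=7

[0,8] S   <
  [0,7] N   >
    [0,6] N/NP   >
      [0,2] (N/NP)/PP   <
        [0,1] "some" : NP
        [1,2] "plan" : ((N/NP)/PP)\NP
      [2,6] PP   >
        [2,5] PP/(N/PP)   >
          [2,3] "clearly" : (PP/(N/PP))/N
          [3,5] N   >
            [3,4] "saw" : N/(N\S)
            [4,5] "heard" : N\S
        [5,6] "map" : N/PP
    [6,7] "idea" : NP
  [7,8] "river" : S\N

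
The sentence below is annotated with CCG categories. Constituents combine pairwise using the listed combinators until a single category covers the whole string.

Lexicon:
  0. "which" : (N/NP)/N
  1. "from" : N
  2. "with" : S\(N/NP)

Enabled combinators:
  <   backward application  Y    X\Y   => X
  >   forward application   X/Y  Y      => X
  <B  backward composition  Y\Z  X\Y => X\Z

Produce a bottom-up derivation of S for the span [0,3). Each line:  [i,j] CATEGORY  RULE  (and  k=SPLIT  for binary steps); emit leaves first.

[0,1] (N/NP)/N  lex  "which"
[1,2] N  lex  "from"
[0,2] N/NP  >  k=1
[2,3] S\(N/NP)  lex  "with"
[0,3] S  <  k=2

[0,3] S   <
  [0,2] N/NP   >
    [0,1] "which" : (N/NP)/N
    [1,2] "from" : N
  [2,3] "with" : S\(N/NP)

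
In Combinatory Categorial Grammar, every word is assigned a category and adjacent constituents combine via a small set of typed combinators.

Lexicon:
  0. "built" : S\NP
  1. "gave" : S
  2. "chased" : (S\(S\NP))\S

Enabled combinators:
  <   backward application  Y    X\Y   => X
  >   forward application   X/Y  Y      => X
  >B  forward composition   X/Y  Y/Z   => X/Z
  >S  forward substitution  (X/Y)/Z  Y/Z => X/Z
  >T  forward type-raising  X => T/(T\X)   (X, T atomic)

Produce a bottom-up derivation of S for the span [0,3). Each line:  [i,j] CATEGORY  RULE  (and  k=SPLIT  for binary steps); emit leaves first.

[0,3] S   <
  [0,1] "built" : S\NP
  [1,3] S\(S\NP)   <
    [1,2] "gave" : S
    [2,3] "chased" : (S\(S\NP))\S

[0,1] S\NP  lex  "built"
[1,2] S  lex  "gave"
[2,3] (S\(S\NP))\S  lex  "chased"
[1,3] S\(S\NP)  <  k=2
[0,3] S  <  k=1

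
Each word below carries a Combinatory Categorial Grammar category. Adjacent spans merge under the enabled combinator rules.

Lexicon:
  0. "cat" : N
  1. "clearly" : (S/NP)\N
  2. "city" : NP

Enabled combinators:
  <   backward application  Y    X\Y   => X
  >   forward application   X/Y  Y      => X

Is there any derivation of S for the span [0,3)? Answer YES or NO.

YES

[0,3] S   >
  [0,2] S/NP   <
    [0,1] "cat" : N
    [1,2] "clearly" : (S/NP)\N
  [2,3] "city" : NP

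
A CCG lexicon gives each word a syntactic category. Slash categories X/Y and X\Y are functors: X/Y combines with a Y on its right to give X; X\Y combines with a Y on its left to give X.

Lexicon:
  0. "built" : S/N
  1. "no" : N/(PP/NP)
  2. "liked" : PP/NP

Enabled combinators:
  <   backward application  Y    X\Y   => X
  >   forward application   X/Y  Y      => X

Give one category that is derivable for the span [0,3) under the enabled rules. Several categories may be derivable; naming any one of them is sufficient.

S

[0,3] S   >
  [0,1] "built" : S/N
  [1,3] N   >
    [1,2] "no" : N/(PP/NP)
    [2,3] "liked" : PP/NP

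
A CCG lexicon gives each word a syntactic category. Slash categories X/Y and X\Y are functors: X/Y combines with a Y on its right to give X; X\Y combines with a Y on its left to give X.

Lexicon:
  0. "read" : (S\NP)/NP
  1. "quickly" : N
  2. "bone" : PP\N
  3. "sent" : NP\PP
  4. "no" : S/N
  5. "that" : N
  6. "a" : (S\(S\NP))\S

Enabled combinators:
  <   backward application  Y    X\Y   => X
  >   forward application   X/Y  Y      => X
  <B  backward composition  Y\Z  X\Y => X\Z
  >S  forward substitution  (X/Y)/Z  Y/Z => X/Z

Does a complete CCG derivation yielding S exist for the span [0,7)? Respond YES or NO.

[0,7] S   <
  [0,4] S\NP   >
    [0,1] "read" : (S\NP)/NP
    [1,4] NP   <
      [1,3] PP   <
        [1,2] "quickly" : N
        [2,3] "bone" : PP\N
      [3,4] "sent" : NP\PP
  [4,7] S\(S\NP)   <
    [4,6] S   >
      [4,5] "no" : S/N
      [5,6] "that" : N
    [6,7] "a" : (S\(S\NP))\S

YES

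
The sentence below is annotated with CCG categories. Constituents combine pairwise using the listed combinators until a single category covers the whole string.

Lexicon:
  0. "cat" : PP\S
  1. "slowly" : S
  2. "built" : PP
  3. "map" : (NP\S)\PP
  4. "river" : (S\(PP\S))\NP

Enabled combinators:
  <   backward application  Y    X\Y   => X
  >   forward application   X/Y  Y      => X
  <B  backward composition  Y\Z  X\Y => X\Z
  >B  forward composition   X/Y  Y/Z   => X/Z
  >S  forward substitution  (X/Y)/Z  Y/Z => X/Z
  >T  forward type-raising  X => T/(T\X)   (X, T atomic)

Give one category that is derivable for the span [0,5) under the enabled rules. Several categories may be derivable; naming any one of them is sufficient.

S

[0,5] S   <
  [0,1] "cat" : PP\S
  [1,5] S\(PP\S)   <
    [1,4] NP   >
      [1,2] NP/(NP\S)   >T
        [1,2] "slowly" : S
      [2,4] NP\S   <
        [2,3] "built" : PP
        [3,4] "map" : (NP\S)\PP
    [4,5] "river" : (S\(PP\S))\NP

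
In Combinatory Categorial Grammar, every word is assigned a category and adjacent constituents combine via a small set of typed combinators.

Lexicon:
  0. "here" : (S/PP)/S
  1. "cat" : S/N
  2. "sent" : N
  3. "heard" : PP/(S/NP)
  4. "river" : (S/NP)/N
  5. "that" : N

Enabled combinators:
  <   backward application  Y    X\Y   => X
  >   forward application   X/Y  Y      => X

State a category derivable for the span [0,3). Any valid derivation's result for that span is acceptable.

S/PP

[0,6] S   >
  [0,3] S/PP   >
    [0,1] "here" : (S/PP)/S
    [1,3] S   >
      [1,2] "cat" : S/N
      [2,3] "sent" : N
  [3,6] PP   >
    [3,4] "heard" : PP/(S/NP)
    [4,6] S/NP   >
      [4,5] "river" : (S/NP)/N
      [5,6] "that" : N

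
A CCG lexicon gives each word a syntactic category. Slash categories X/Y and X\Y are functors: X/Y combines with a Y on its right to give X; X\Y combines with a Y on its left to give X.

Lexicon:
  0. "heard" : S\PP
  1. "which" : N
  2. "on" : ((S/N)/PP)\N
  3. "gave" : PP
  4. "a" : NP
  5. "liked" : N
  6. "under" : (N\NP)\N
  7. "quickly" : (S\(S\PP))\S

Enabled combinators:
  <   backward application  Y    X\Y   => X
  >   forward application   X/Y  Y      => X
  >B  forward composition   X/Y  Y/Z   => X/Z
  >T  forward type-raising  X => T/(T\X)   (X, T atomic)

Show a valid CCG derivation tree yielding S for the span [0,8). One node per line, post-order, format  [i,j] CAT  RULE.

[0,8] S   <
  [0,1] "heard" : S\PP
  [1,8] S\(S\PP)   <
    [1,7] S   >
      [1,4] S/N   >
        [1,3] (S/N)/PP   <
          [1,2] "which" : N
          [2,3] "on" : ((S/N)/PP)\N
        [3,4] "gave" : PP
      [4,7] N   <
        [4,5] "a" : NP
        [5,7] N\NP   <
          [5,6] "liked" : N
          [6,7] "under" : (N\NP)\N
    [7,8] "quickly" : (S\(S\PP))\S

[0,1] S\PP  lex  "heard"
[1,2] N  lex  "which"
[2,3] ((S/N)/PP)\N  lex  "on"
[1,3] (S/N)/PP  <  k=2
[3,4] PP  lex  "gave"
[1,4] S/N  >  k=3
[4,5] NP  lex  "a"
[5,6] N  lex  "liked"
[6,7] (N\NP)\N  lex  "under"
[5,7] N\NP  <  k=6
[4,7] N  <  k=5
[1,7] S  >  k=4
[7,8] (S\(S\PP))\S  lex  "quickly"
[1,8] S\(S\PP)  <  k=7
[0,8] S  <  k=1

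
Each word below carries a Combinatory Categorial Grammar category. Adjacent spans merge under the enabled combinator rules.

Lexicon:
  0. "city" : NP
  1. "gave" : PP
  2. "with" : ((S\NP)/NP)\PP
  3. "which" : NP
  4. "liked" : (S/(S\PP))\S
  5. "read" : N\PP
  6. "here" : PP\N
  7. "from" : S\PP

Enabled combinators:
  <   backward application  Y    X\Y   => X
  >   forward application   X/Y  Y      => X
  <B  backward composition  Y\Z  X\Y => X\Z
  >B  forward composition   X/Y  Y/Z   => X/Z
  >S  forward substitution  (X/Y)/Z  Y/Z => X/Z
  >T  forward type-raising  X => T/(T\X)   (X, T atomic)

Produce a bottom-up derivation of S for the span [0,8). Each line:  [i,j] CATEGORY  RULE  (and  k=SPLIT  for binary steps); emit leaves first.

[0,1] NP  lex  "city"
[1,2] PP  lex  "gave"
[2,3] ((S\NP)/NP)\PP  lex  "with"
[1,3] (S\NP)/NP  <  k=2
[3,4] NP  lex  "which"
[1,4] S\NP  >  k=3
[0,4] S  <  k=1
[4,5] (S/(S\PP))\S  lex  "liked"
[0,5] S/(S\PP)  <  k=4
[5,6] N\PP  lex  "read"
[6,7] PP\N  lex  "here"
[7,8] S\PP  lex  "from"
[6,8] S\N  <B  k=7
[5,8] S\PP  <B  k=6
[0,8] S  >  k=5

[0,8] S   >
  [0,5] S/(S\PP)   <
    [0,4] S   <
      [0,1] "city" : NP
      [1,4] S\NP   >
        [1,3] (S\NP)/NP   <
          [1,2] "gave" : PP
          [2,3] "with" : ((S\NP)/NP)\PP
        [3,4] "which" : NP
    [4,5] "liked" : (S/(S\PP))\S
  [5,8] S\PP   <B
    [5,6] "read" : N\PP
    [6,8] S\N   <B
      [6,7] "here" : PP\N
      [7,8] "from" : S\PP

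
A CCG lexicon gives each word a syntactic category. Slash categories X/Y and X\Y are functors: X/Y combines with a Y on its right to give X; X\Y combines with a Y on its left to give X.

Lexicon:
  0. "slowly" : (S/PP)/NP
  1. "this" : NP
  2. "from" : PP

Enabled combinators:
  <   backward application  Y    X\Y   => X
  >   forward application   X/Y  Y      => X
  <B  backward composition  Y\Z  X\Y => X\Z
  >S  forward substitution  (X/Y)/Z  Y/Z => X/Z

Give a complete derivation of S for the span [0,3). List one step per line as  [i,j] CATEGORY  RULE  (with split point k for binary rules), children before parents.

[0,1] (S/PP)/NP  lex  "slowly"
[1,2] NP  lex  "this"
[0,2] S/PP  >  k=1
[2,3] PP  lex  "from"
[0,3] S  >  k=2

[0,3] S   >
  [0,2] S/PP   >
    [0,1] "slowly" : (S/PP)/NP
    [1,2] "this" : NP
  [2,3] "from" : PP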